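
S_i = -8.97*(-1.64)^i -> [-8.97, 14.71, -24.13, 39.57, -64.89]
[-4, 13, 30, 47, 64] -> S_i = -4 + 17*i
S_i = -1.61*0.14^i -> [-1.61, -0.23, -0.03, -0.0, -0.0]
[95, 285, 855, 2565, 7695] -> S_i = 95*3^i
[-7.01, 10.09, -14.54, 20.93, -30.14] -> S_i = -7.01*(-1.44)^i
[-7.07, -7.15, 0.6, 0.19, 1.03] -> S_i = Random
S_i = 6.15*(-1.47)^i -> [6.15, -9.04, 13.29, -19.54, 28.72]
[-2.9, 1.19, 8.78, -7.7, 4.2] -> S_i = Random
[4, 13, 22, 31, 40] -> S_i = 4 + 9*i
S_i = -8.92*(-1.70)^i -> [-8.92, 15.16, -25.78, 43.82, -74.5]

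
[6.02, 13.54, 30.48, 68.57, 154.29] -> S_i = 6.02*2.25^i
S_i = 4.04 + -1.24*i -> [4.04, 2.8, 1.56, 0.32, -0.92]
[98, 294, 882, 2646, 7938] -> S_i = 98*3^i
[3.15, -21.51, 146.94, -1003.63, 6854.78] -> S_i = 3.15*(-6.83)^i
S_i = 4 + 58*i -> [4, 62, 120, 178, 236]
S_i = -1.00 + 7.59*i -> [-1.0, 6.59, 14.18, 21.77, 29.36]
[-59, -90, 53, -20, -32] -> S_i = Random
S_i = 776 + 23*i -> [776, 799, 822, 845, 868]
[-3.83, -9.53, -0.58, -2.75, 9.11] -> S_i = Random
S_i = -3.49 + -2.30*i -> [-3.49, -5.79, -8.09, -10.39, -12.69]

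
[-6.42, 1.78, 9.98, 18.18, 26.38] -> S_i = -6.42 + 8.20*i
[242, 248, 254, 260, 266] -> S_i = 242 + 6*i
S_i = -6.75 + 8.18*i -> [-6.75, 1.43, 9.61, 17.79, 25.97]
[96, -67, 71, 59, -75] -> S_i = Random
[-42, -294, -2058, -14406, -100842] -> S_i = -42*7^i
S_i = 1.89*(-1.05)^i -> [1.89, -1.98, 2.08, -2.19, 2.3]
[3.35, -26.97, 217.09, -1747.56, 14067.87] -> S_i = 3.35*(-8.05)^i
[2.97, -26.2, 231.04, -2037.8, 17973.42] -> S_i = 2.97*(-8.82)^i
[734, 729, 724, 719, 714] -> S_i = 734 + -5*i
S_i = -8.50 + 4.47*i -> [-8.5, -4.03, 0.44, 4.91, 9.38]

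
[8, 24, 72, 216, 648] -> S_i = 8*3^i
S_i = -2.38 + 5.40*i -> [-2.38, 3.02, 8.42, 13.82, 19.22]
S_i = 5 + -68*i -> [5, -63, -131, -199, -267]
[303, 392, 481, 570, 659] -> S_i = 303 + 89*i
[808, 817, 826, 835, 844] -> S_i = 808 + 9*i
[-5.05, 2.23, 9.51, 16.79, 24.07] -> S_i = -5.05 + 7.28*i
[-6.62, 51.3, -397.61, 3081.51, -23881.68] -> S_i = -6.62*(-7.75)^i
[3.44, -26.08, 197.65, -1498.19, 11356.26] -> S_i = 3.44*(-7.58)^i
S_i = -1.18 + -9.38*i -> [-1.18, -10.56, -19.94, -29.32, -38.7]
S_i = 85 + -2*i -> [85, 83, 81, 79, 77]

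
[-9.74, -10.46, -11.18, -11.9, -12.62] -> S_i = -9.74 + -0.72*i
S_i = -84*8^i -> [-84, -672, -5376, -43008, -344064]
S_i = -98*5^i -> [-98, -490, -2450, -12250, -61250]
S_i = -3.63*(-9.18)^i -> [-3.63, 33.32, -305.91, 2808.24, -25779.67]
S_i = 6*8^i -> [6, 48, 384, 3072, 24576]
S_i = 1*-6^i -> [1, -6, 36, -216, 1296]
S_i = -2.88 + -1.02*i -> [-2.88, -3.9, -4.92, -5.94, -6.96]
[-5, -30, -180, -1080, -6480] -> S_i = -5*6^i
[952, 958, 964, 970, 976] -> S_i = 952 + 6*i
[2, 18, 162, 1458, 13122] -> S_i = 2*9^i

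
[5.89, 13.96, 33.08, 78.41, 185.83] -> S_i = 5.89*2.37^i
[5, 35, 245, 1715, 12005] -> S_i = 5*7^i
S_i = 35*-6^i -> [35, -210, 1260, -7560, 45360]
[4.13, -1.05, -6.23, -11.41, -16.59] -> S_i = 4.13 + -5.18*i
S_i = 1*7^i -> [1, 7, 49, 343, 2401]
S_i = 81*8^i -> [81, 648, 5184, 41472, 331776]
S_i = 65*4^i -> [65, 260, 1040, 4160, 16640]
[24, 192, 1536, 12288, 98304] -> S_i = 24*8^i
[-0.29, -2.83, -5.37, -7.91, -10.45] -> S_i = -0.29 + -2.54*i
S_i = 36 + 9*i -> [36, 45, 54, 63, 72]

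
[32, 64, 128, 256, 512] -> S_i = 32*2^i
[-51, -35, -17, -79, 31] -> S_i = Random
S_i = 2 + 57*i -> [2, 59, 116, 173, 230]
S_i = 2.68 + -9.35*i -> [2.68, -6.67, -16.02, -25.37, -34.72]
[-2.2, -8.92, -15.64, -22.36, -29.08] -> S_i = -2.20 + -6.72*i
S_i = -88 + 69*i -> [-88, -19, 50, 119, 188]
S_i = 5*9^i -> [5, 45, 405, 3645, 32805]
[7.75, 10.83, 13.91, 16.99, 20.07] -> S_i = 7.75 + 3.08*i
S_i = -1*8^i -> [-1, -8, -64, -512, -4096]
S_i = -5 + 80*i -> [-5, 75, 155, 235, 315]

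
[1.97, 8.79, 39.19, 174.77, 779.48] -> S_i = 1.97*4.46^i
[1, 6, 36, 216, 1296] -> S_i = 1*6^i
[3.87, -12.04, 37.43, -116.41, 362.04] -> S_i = 3.87*(-3.11)^i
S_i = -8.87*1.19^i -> [-8.87, -10.56, -12.56, -14.95, -17.79]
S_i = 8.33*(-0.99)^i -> [8.33, -8.25, 8.16, -8.08, 8.0]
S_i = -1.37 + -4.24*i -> [-1.37, -5.61, -9.85, -14.09, -18.33]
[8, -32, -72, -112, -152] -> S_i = 8 + -40*i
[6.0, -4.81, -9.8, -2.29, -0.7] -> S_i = Random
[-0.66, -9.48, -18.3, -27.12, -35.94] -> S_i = -0.66 + -8.82*i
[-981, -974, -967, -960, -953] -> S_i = -981 + 7*i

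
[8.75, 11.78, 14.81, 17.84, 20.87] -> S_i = 8.75 + 3.03*i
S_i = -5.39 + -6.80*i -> [-5.39, -12.19, -18.99, -25.79, -32.59]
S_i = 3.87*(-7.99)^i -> [3.87, -30.92, 247.06, -1974.02, 15772.41]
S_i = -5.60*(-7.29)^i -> [-5.6, 40.82, -297.61, 2169.55, -15816.05]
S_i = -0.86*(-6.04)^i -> [-0.86, 5.19, -31.37, 189.5, -1144.58]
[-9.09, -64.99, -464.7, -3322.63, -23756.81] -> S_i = -9.09*7.15^i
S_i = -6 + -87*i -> [-6, -93, -180, -267, -354]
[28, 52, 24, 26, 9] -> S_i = Random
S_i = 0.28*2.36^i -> [0.28, 0.66, 1.56, 3.68, 8.69]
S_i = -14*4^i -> [-14, -56, -224, -896, -3584]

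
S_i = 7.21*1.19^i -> [7.21, 8.58, 10.21, 12.15, 14.46]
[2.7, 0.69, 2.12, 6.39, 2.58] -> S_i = Random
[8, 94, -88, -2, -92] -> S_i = Random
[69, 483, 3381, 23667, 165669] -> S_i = 69*7^i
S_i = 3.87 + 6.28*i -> [3.87, 10.15, 16.43, 22.71, 28.99]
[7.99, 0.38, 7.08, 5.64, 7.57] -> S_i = Random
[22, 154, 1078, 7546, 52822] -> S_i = 22*7^i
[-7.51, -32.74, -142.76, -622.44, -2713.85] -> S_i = -7.51*4.36^i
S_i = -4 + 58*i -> [-4, 54, 112, 170, 228]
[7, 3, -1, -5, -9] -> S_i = 7 + -4*i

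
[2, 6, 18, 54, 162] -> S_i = 2*3^i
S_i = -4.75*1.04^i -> [-4.75, -4.94, -5.14, -5.34, -5.56]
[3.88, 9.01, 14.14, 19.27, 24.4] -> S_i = 3.88 + 5.13*i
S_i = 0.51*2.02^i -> [0.51, 1.03, 2.08, 4.2, 8.49]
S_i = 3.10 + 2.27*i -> [3.1, 5.37, 7.64, 9.91, 12.18]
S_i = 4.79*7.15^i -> [4.79, 34.25, 244.88, 1750.87, 12518.71]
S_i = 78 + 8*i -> [78, 86, 94, 102, 110]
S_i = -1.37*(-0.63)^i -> [-1.37, 0.86, -0.54, 0.34, -0.22]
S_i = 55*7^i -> [55, 385, 2695, 18865, 132055]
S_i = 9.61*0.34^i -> [9.61, 3.27, 1.11, 0.38, 0.13]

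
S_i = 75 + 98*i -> [75, 173, 271, 369, 467]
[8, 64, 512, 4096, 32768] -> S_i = 8*8^i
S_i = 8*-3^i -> [8, -24, 72, -216, 648]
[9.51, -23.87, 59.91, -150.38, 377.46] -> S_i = 9.51*(-2.51)^i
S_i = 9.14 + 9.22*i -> [9.14, 18.36, 27.58, 36.8, 46.02]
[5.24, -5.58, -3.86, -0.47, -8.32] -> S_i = Random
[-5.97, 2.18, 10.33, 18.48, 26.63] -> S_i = -5.97 + 8.15*i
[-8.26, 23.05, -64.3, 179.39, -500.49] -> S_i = -8.26*(-2.79)^i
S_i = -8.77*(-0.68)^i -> [-8.77, 5.96, -4.06, 2.76, -1.88]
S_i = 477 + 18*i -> [477, 495, 513, 531, 549]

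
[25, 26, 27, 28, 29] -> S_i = 25 + 1*i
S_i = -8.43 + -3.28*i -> [-8.43, -11.71, -14.99, -18.27, -21.55]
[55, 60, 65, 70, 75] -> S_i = 55 + 5*i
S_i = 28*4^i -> [28, 112, 448, 1792, 7168]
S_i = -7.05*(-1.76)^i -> [-7.05, 12.41, -21.84, 38.44, -67.65]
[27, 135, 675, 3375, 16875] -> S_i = 27*5^i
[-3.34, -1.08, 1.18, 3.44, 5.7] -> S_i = -3.34 + 2.26*i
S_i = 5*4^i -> [5, 20, 80, 320, 1280]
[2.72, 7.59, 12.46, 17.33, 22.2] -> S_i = 2.72 + 4.87*i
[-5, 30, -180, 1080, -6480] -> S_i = -5*-6^i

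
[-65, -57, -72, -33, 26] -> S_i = Random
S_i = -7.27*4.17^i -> [-7.27, -30.32, -126.42, -527.16, -2198.26]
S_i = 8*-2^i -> [8, -16, 32, -64, 128]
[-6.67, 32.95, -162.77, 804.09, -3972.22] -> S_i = -6.67*(-4.94)^i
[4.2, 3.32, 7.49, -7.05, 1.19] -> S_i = Random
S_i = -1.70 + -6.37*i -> [-1.7, -8.07, -14.44, -20.81, -27.18]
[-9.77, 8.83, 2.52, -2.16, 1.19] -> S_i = Random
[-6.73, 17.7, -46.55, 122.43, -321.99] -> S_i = -6.73*(-2.63)^i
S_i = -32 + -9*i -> [-32, -41, -50, -59, -68]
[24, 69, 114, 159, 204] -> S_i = 24 + 45*i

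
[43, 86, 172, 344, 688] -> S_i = 43*2^i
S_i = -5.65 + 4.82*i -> [-5.65, -0.83, 3.99, 8.81, 13.63]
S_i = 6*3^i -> [6, 18, 54, 162, 486]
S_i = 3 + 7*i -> [3, 10, 17, 24, 31]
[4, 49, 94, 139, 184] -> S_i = 4 + 45*i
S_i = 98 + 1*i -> [98, 99, 100, 101, 102]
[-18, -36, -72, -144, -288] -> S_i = -18*2^i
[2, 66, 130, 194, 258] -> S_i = 2 + 64*i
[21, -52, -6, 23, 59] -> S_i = Random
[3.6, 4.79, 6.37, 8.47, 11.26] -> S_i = 3.60*1.33^i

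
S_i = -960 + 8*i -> [-960, -952, -944, -936, -928]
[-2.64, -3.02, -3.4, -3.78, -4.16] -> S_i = -2.64 + -0.38*i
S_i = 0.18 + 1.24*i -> [0.18, 1.42, 2.66, 3.9, 5.14]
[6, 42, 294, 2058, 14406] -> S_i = 6*7^i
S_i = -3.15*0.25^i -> [-3.15, -0.79, -0.2, -0.05, -0.01]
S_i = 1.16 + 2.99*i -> [1.16, 4.15, 7.14, 10.13, 13.12]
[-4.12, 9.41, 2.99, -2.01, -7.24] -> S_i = Random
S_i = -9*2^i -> [-9, -18, -36, -72, -144]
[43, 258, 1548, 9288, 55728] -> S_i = 43*6^i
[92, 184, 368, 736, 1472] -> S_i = 92*2^i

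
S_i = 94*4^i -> [94, 376, 1504, 6016, 24064]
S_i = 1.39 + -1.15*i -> [1.39, 0.24, -0.91, -2.06, -3.21]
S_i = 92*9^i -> [92, 828, 7452, 67068, 603612]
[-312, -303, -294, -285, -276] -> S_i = -312 + 9*i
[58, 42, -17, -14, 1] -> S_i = Random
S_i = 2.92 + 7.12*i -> [2.92, 10.04, 17.16, 24.28, 31.4]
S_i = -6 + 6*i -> [-6, 0, 6, 12, 18]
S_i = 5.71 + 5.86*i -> [5.71, 11.57, 17.43, 23.29, 29.15]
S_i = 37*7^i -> [37, 259, 1813, 12691, 88837]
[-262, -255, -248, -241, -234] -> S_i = -262 + 7*i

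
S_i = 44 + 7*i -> [44, 51, 58, 65, 72]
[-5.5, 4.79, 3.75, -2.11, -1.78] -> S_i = Random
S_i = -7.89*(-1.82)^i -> [-7.89, 14.36, -26.13, 47.57, -86.57]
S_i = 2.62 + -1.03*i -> [2.62, 1.59, 0.56, -0.47, -1.5]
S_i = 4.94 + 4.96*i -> [4.94, 9.9, 14.86, 19.82, 24.78]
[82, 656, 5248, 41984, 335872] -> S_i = 82*8^i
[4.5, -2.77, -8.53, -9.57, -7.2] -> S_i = Random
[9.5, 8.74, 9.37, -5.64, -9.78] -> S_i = Random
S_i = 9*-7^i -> [9, -63, 441, -3087, 21609]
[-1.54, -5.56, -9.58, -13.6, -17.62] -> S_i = -1.54 + -4.02*i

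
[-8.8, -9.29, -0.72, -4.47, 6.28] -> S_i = Random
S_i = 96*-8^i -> [96, -768, 6144, -49152, 393216]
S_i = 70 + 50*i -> [70, 120, 170, 220, 270]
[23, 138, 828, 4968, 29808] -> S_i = 23*6^i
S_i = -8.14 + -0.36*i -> [-8.14, -8.5, -8.86, -9.22, -9.58]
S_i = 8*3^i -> [8, 24, 72, 216, 648]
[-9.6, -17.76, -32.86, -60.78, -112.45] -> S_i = -9.60*1.85^i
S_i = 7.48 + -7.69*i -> [7.48, -0.21, -7.9, -15.59, -23.28]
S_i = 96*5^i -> [96, 480, 2400, 12000, 60000]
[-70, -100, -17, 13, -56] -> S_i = Random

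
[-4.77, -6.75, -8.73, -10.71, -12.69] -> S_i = -4.77 + -1.98*i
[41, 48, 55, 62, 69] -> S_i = 41 + 7*i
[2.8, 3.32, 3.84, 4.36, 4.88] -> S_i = 2.80 + 0.52*i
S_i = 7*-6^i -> [7, -42, 252, -1512, 9072]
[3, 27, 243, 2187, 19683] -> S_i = 3*9^i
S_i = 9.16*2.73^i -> [9.16, 25.01, 68.27, 186.37, 508.8]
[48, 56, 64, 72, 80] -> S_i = 48 + 8*i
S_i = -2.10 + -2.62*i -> [-2.1, -4.72, -7.34, -9.96, -12.58]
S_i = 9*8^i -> [9, 72, 576, 4608, 36864]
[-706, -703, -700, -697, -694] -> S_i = -706 + 3*i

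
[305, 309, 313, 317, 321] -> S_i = 305 + 4*i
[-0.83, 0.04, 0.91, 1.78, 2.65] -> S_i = -0.83 + 0.87*i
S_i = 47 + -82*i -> [47, -35, -117, -199, -281]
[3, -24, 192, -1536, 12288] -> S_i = 3*-8^i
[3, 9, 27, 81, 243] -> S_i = 3*3^i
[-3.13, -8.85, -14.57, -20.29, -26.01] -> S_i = -3.13 + -5.72*i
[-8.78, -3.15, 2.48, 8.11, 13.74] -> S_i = -8.78 + 5.63*i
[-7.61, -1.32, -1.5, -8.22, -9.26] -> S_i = Random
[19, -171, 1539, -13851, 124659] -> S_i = 19*-9^i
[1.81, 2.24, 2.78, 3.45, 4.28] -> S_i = 1.81*1.24^i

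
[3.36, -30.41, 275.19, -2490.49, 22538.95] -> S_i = 3.36*(-9.05)^i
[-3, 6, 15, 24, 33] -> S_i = -3 + 9*i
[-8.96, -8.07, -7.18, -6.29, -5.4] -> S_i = -8.96 + 0.89*i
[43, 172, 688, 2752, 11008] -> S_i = 43*4^i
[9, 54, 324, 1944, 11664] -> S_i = 9*6^i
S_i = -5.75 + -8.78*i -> [-5.75, -14.53, -23.31, -32.09, -40.87]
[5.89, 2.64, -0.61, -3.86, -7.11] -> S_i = 5.89 + -3.25*i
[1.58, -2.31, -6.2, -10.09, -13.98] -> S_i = 1.58 + -3.89*i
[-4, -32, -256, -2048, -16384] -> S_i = -4*8^i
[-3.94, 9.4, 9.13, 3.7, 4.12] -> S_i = Random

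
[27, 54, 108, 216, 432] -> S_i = 27*2^i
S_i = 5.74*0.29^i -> [5.74, 1.66, 0.48, 0.14, 0.04]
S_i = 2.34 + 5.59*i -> [2.34, 7.93, 13.52, 19.11, 24.7]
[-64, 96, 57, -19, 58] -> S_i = Random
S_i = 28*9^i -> [28, 252, 2268, 20412, 183708]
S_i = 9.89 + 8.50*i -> [9.89, 18.39, 26.89, 35.39, 43.89]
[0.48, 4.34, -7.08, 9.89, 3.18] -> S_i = Random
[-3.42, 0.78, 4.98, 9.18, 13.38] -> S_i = -3.42 + 4.20*i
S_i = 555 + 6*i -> [555, 561, 567, 573, 579]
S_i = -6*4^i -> [-6, -24, -96, -384, -1536]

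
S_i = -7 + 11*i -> [-7, 4, 15, 26, 37]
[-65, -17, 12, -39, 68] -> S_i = Random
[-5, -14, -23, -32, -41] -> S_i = -5 + -9*i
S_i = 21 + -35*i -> [21, -14, -49, -84, -119]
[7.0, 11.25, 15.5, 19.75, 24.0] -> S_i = 7.00 + 4.25*i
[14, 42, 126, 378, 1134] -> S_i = 14*3^i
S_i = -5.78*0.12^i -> [-5.78, -0.69, -0.08, -0.01, -0.0]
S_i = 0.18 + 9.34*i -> [0.18, 9.52, 18.86, 28.2, 37.54]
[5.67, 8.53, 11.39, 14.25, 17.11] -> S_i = 5.67 + 2.86*i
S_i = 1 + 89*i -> [1, 90, 179, 268, 357]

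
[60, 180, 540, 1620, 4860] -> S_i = 60*3^i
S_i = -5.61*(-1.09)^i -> [-5.61, 6.11, -6.67, 7.27, -7.92]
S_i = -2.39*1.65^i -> [-2.39, -3.94, -6.51, -10.74, -17.71]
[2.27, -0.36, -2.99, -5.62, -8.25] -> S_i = 2.27 + -2.63*i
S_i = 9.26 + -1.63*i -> [9.26, 7.63, 6.0, 4.37, 2.74]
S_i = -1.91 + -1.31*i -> [-1.91, -3.22, -4.53, -5.84, -7.15]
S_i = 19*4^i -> [19, 76, 304, 1216, 4864]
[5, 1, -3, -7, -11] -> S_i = 5 + -4*i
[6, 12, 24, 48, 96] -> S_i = 6*2^i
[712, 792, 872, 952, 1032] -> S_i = 712 + 80*i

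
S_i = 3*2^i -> [3, 6, 12, 24, 48]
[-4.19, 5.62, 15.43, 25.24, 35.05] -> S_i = -4.19 + 9.81*i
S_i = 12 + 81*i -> [12, 93, 174, 255, 336]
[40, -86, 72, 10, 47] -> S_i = Random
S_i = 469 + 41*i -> [469, 510, 551, 592, 633]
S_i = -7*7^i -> [-7, -49, -343, -2401, -16807]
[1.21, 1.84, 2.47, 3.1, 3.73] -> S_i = 1.21 + 0.63*i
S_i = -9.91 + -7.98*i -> [-9.91, -17.89, -25.87, -33.85, -41.83]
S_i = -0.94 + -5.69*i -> [-0.94, -6.63, -12.32, -18.01, -23.7]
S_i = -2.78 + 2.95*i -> [-2.78, 0.17, 3.12, 6.07, 9.02]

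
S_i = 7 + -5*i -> [7, 2, -3, -8, -13]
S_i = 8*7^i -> [8, 56, 392, 2744, 19208]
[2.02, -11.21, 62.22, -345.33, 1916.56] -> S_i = 2.02*(-5.55)^i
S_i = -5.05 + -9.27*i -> [-5.05, -14.32, -23.59, -32.86, -42.13]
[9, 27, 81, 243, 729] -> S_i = 9*3^i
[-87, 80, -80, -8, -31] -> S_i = Random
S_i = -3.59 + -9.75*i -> [-3.59, -13.34, -23.09, -32.84, -42.59]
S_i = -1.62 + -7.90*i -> [-1.62, -9.52, -17.42, -25.32, -33.22]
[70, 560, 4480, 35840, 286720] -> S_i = 70*8^i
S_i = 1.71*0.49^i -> [1.71, 0.84, 0.41, 0.2, 0.1]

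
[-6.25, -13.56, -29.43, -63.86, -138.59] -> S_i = -6.25*2.17^i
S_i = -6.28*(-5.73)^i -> [-6.28, 35.98, -206.19, 1181.47, -6769.84]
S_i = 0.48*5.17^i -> [0.48, 2.48, 12.83, 66.33, 342.93]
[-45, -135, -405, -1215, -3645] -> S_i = -45*3^i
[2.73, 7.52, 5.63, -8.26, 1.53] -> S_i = Random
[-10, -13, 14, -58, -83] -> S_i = Random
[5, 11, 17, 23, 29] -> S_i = 5 + 6*i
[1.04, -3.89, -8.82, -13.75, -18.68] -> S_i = 1.04 + -4.93*i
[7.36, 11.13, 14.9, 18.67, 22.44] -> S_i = 7.36 + 3.77*i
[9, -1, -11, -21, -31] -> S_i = 9 + -10*i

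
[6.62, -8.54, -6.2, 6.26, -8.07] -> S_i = Random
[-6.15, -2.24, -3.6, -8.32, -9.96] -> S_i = Random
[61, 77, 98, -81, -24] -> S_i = Random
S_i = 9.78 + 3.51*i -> [9.78, 13.29, 16.8, 20.31, 23.82]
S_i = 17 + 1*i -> [17, 18, 19, 20, 21]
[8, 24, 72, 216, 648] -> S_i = 8*3^i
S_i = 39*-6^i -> [39, -234, 1404, -8424, 50544]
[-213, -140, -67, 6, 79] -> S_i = -213 + 73*i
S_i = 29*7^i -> [29, 203, 1421, 9947, 69629]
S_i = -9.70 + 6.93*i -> [-9.7, -2.77, 4.16, 11.09, 18.02]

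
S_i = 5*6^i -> [5, 30, 180, 1080, 6480]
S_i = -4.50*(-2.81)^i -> [-4.5, 12.64, -35.53, 99.85, -280.57]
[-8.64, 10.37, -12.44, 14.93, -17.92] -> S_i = -8.64*(-1.20)^i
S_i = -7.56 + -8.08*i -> [-7.56, -15.64, -23.72, -31.8, -39.88]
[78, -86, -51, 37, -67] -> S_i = Random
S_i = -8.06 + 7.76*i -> [-8.06, -0.3, 7.46, 15.22, 22.98]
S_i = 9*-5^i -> [9, -45, 225, -1125, 5625]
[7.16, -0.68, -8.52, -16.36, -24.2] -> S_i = 7.16 + -7.84*i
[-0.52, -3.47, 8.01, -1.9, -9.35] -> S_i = Random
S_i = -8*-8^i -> [-8, 64, -512, 4096, -32768]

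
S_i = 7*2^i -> [7, 14, 28, 56, 112]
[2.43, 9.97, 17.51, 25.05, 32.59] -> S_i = 2.43 + 7.54*i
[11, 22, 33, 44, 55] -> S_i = 11 + 11*i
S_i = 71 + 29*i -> [71, 100, 129, 158, 187]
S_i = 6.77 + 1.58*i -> [6.77, 8.35, 9.93, 11.51, 13.09]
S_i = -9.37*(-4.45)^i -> [-9.37, 41.7, -185.55, 825.69, -3674.34]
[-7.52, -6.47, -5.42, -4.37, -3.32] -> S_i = -7.52 + 1.05*i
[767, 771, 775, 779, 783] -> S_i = 767 + 4*i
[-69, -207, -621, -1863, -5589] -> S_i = -69*3^i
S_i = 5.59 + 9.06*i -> [5.59, 14.65, 23.71, 32.77, 41.83]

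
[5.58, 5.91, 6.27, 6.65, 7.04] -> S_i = 5.58*1.06^i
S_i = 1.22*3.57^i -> [1.22, 4.36, 15.55, 55.51, 198.17]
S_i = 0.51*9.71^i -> [0.51, 4.95, 48.08, 466.9, 4533.64]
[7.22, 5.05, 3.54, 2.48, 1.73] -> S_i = 7.22*0.70^i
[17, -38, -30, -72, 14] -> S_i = Random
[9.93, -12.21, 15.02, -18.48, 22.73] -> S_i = 9.93*(-1.23)^i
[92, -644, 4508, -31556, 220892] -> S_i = 92*-7^i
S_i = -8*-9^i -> [-8, 72, -648, 5832, -52488]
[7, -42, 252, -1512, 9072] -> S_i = 7*-6^i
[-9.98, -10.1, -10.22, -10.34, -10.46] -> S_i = -9.98 + -0.12*i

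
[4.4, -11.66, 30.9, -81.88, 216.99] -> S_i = 4.40*(-2.65)^i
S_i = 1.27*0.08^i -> [1.27, 0.1, 0.01, 0.0, 0.0]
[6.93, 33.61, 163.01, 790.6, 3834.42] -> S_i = 6.93*4.85^i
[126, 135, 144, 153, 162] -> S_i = 126 + 9*i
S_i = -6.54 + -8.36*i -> [-6.54, -14.9, -23.26, -31.62, -39.98]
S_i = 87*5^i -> [87, 435, 2175, 10875, 54375]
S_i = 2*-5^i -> [2, -10, 50, -250, 1250]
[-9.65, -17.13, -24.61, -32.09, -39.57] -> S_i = -9.65 + -7.48*i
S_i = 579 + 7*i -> [579, 586, 593, 600, 607]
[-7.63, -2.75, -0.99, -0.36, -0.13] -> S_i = -7.63*0.36^i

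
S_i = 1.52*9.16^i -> [1.52, 13.92, 127.54, 1168.23, 10701.03]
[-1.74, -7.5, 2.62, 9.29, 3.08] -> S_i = Random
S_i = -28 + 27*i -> [-28, -1, 26, 53, 80]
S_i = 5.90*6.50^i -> [5.9, 38.35, 249.28, 1620.29, 10531.87]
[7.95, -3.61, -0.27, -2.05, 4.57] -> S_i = Random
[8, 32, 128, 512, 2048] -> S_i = 8*4^i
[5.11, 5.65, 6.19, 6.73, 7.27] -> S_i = 5.11 + 0.54*i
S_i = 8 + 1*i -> [8, 9, 10, 11, 12]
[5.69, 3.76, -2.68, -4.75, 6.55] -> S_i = Random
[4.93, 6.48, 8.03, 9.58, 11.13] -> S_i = 4.93 + 1.55*i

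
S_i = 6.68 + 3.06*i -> [6.68, 9.74, 12.8, 15.86, 18.92]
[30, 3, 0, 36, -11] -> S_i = Random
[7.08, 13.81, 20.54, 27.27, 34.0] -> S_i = 7.08 + 6.73*i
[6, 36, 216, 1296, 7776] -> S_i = 6*6^i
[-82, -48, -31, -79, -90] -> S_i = Random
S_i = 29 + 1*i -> [29, 30, 31, 32, 33]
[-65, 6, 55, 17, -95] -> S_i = Random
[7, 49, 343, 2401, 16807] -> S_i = 7*7^i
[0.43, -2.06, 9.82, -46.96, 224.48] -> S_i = 0.43*(-4.78)^i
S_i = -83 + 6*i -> [-83, -77, -71, -65, -59]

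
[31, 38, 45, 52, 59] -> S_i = 31 + 7*i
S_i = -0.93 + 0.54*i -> [-0.93, -0.39, 0.15, 0.69, 1.23]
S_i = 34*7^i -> [34, 238, 1666, 11662, 81634]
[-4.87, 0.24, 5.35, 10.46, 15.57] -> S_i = -4.87 + 5.11*i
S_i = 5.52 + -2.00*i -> [5.52, 3.52, 1.52, -0.48, -2.48]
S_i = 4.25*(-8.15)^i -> [4.25, -34.64, 282.3, -2300.71, 18750.78]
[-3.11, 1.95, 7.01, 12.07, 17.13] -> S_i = -3.11 + 5.06*i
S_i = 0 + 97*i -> [0, 97, 194, 291, 388]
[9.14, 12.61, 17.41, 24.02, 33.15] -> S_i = 9.14*1.38^i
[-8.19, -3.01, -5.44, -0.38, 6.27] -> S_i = Random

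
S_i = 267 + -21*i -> [267, 246, 225, 204, 183]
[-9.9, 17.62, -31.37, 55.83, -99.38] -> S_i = -9.90*(-1.78)^i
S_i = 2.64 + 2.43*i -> [2.64, 5.07, 7.5, 9.93, 12.36]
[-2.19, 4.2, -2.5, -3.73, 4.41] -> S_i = Random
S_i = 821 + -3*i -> [821, 818, 815, 812, 809]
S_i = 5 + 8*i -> [5, 13, 21, 29, 37]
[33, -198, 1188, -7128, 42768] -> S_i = 33*-6^i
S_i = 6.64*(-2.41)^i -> [6.64, -16.0, 38.57, -92.94, 223.99]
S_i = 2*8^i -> [2, 16, 128, 1024, 8192]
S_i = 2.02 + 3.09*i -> [2.02, 5.11, 8.2, 11.29, 14.38]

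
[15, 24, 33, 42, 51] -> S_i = 15 + 9*i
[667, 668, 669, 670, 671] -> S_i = 667 + 1*i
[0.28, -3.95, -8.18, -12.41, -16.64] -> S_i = 0.28 + -4.23*i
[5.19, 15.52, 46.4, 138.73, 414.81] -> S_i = 5.19*2.99^i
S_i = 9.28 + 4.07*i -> [9.28, 13.35, 17.42, 21.49, 25.56]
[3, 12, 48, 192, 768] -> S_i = 3*4^i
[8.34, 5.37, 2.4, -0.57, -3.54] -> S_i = 8.34 + -2.97*i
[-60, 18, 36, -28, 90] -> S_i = Random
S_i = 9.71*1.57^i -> [9.71, 15.24, 23.93, 37.58, 59.0]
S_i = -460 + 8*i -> [-460, -452, -444, -436, -428]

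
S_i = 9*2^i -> [9, 18, 36, 72, 144]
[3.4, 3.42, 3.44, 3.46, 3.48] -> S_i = 3.40 + 0.02*i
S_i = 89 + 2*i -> [89, 91, 93, 95, 97]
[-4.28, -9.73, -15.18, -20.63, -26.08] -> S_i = -4.28 + -5.45*i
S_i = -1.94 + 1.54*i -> [-1.94, -0.4, 1.14, 2.68, 4.22]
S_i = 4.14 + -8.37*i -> [4.14, -4.23, -12.6, -20.97, -29.34]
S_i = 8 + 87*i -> [8, 95, 182, 269, 356]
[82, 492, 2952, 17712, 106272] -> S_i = 82*6^i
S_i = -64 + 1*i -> [-64, -63, -62, -61, -60]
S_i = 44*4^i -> [44, 176, 704, 2816, 11264]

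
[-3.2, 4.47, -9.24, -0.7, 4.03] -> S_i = Random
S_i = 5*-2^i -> [5, -10, 20, -40, 80]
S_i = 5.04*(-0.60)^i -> [5.04, -3.02, 1.81, -1.09, 0.65]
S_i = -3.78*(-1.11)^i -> [-3.78, 4.2, -4.66, 5.17, -5.74]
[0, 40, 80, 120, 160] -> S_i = 0 + 40*i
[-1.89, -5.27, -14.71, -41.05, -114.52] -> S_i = -1.89*2.79^i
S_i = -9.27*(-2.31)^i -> [-9.27, 21.41, -49.47, 114.27, -263.95]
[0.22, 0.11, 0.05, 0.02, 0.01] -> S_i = 0.22*0.48^i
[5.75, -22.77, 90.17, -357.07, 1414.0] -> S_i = 5.75*(-3.96)^i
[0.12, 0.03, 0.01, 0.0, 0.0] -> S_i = 0.12*0.24^i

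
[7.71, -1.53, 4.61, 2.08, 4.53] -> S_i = Random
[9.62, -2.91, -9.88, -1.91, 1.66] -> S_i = Random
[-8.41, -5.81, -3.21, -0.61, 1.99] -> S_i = -8.41 + 2.60*i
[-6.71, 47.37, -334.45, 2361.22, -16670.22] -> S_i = -6.71*(-7.06)^i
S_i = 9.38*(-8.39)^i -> [9.38, -78.7, 660.28, -5539.73, 46478.35]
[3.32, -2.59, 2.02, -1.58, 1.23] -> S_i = 3.32*(-0.78)^i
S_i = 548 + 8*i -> [548, 556, 564, 572, 580]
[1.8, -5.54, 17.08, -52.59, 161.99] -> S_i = 1.80*(-3.08)^i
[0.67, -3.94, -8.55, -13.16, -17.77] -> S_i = 0.67 + -4.61*i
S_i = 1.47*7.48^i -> [1.47, 11.0, 82.25, 615.21, 4601.76]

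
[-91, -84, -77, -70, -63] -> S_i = -91 + 7*i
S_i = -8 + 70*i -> [-8, 62, 132, 202, 272]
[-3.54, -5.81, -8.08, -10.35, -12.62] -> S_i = -3.54 + -2.27*i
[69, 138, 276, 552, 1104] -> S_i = 69*2^i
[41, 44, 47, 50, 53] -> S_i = 41 + 3*i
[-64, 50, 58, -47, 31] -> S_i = Random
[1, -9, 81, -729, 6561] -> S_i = 1*-9^i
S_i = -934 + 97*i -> [-934, -837, -740, -643, -546]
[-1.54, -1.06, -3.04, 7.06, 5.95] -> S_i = Random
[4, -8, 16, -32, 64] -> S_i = 4*-2^i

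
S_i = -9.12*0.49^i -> [-9.12, -4.47, -2.19, -1.07, -0.53]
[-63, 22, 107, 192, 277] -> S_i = -63 + 85*i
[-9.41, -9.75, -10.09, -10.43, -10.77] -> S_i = -9.41 + -0.34*i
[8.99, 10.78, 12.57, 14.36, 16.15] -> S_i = 8.99 + 1.79*i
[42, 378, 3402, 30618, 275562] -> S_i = 42*9^i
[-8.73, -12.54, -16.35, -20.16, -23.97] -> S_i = -8.73 + -3.81*i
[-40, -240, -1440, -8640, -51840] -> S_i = -40*6^i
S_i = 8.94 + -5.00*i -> [8.94, 3.94, -1.06, -6.06, -11.06]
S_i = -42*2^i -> [-42, -84, -168, -336, -672]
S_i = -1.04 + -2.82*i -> [-1.04, -3.86, -6.68, -9.5, -12.32]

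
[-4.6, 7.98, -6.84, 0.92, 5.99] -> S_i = Random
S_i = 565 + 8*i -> [565, 573, 581, 589, 597]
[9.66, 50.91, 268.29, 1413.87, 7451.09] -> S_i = 9.66*5.27^i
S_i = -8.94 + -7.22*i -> [-8.94, -16.16, -23.38, -30.6, -37.82]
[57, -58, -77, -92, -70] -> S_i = Random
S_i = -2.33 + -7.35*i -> [-2.33, -9.68, -17.03, -24.38, -31.73]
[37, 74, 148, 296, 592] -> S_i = 37*2^i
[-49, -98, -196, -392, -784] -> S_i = -49*2^i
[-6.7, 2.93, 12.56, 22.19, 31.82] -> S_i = -6.70 + 9.63*i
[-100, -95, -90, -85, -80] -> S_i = -100 + 5*i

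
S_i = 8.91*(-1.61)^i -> [8.91, -14.35, 23.1, -37.18, 59.87]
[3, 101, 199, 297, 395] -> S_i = 3 + 98*i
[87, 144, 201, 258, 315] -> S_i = 87 + 57*i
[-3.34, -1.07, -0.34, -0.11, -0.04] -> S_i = -3.34*0.32^i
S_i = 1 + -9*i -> [1, -8, -17, -26, -35]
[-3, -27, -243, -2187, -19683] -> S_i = -3*9^i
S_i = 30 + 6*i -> [30, 36, 42, 48, 54]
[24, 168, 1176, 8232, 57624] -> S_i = 24*7^i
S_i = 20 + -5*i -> [20, 15, 10, 5, 0]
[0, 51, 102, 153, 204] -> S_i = 0 + 51*i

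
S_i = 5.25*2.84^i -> [5.25, 14.91, 42.34, 120.26, 341.53]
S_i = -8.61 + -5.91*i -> [-8.61, -14.52, -20.43, -26.34, -32.25]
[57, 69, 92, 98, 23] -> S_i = Random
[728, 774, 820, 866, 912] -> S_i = 728 + 46*i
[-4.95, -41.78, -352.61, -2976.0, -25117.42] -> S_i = -4.95*8.44^i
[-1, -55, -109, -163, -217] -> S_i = -1 + -54*i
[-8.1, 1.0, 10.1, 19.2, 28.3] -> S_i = -8.10 + 9.10*i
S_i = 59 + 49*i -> [59, 108, 157, 206, 255]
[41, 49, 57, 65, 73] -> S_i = 41 + 8*i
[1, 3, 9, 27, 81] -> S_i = 1*3^i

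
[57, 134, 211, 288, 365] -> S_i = 57 + 77*i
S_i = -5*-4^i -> [-5, 20, -80, 320, -1280]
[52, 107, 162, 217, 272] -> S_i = 52 + 55*i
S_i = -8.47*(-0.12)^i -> [-8.47, 1.02, -0.12, 0.01, -0.0]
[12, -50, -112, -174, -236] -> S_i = 12 + -62*i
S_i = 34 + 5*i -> [34, 39, 44, 49, 54]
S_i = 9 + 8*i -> [9, 17, 25, 33, 41]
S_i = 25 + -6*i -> [25, 19, 13, 7, 1]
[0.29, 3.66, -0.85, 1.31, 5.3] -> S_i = Random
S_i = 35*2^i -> [35, 70, 140, 280, 560]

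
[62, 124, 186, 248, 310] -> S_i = 62 + 62*i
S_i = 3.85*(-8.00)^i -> [3.85, -30.8, 246.4, -1971.2, 15769.6]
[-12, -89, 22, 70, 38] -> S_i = Random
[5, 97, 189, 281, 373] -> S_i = 5 + 92*i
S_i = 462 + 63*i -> [462, 525, 588, 651, 714]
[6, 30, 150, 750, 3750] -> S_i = 6*5^i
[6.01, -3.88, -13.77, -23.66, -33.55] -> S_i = 6.01 + -9.89*i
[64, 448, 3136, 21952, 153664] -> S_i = 64*7^i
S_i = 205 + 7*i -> [205, 212, 219, 226, 233]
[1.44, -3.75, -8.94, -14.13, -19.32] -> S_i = 1.44 + -5.19*i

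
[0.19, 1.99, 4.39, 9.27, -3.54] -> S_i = Random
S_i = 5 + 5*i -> [5, 10, 15, 20, 25]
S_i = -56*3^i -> [-56, -168, -504, -1512, -4536]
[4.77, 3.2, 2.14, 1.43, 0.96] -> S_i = 4.77*0.67^i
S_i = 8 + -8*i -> [8, 0, -8, -16, -24]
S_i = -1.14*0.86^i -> [-1.14, -0.98, -0.84, -0.73, -0.62]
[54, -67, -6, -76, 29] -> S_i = Random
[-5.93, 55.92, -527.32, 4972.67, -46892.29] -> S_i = -5.93*(-9.43)^i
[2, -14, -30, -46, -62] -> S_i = 2 + -16*i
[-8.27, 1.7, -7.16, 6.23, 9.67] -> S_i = Random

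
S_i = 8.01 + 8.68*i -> [8.01, 16.69, 25.37, 34.05, 42.73]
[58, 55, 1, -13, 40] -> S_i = Random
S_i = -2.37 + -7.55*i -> [-2.37, -9.92, -17.47, -25.02, -32.57]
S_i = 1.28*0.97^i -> [1.28, 1.24, 1.2, 1.17, 1.13]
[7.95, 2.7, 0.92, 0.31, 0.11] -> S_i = 7.95*0.34^i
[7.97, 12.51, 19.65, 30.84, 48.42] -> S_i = 7.97*1.57^i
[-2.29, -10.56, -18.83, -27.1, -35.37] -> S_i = -2.29 + -8.27*i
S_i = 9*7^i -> [9, 63, 441, 3087, 21609]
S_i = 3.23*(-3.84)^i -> [3.23, -12.4, 47.63, -182.89, 702.31]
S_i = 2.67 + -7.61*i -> [2.67, -4.94, -12.55, -20.16, -27.77]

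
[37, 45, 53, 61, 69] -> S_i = 37 + 8*i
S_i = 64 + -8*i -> [64, 56, 48, 40, 32]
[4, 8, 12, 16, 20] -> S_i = 4 + 4*i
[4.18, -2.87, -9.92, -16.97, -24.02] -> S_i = 4.18 + -7.05*i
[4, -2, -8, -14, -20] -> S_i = 4 + -6*i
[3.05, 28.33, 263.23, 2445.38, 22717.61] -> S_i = 3.05*9.29^i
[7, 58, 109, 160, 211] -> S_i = 7 + 51*i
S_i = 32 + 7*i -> [32, 39, 46, 53, 60]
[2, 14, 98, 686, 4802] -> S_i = 2*7^i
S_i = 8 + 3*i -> [8, 11, 14, 17, 20]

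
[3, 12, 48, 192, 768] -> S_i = 3*4^i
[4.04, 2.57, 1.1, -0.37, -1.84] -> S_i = 4.04 + -1.47*i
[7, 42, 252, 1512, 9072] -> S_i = 7*6^i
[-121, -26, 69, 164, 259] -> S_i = -121 + 95*i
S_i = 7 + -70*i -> [7, -63, -133, -203, -273]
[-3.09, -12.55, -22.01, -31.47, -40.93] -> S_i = -3.09 + -9.46*i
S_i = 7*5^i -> [7, 35, 175, 875, 4375]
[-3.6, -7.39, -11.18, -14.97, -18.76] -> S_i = -3.60 + -3.79*i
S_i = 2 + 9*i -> [2, 11, 20, 29, 38]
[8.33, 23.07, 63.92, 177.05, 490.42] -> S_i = 8.33*2.77^i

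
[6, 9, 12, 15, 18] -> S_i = 6 + 3*i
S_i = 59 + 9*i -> [59, 68, 77, 86, 95]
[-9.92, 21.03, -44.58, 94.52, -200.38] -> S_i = -9.92*(-2.12)^i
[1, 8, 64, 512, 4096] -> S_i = 1*8^i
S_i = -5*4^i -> [-5, -20, -80, -320, -1280]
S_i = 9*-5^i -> [9, -45, 225, -1125, 5625]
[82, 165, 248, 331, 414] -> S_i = 82 + 83*i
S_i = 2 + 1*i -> [2, 3, 4, 5, 6]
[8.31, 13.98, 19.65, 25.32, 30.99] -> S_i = 8.31 + 5.67*i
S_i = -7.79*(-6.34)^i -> [-7.79, 49.39, -313.12, 1985.2, -12586.2]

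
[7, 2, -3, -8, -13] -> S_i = 7 + -5*i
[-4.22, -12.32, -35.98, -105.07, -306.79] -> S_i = -4.22*2.92^i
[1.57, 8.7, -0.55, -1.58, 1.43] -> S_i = Random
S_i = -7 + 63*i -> [-7, 56, 119, 182, 245]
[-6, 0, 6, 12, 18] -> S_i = -6 + 6*i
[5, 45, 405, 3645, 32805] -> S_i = 5*9^i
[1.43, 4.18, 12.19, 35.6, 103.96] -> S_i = 1.43*2.92^i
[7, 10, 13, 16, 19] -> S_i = 7 + 3*i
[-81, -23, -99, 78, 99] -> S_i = Random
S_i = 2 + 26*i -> [2, 28, 54, 80, 106]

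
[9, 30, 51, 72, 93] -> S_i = 9 + 21*i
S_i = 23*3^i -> [23, 69, 207, 621, 1863]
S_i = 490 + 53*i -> [490, 543, 596, 649, 702]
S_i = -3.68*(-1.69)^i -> [-3.68, 6.22, -10.51, 17.76, -30.02]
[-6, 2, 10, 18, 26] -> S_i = -6 + 8*i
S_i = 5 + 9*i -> [5, 14, 23, 32, 41]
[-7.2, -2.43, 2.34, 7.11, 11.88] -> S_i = -7.20 + 4.77*i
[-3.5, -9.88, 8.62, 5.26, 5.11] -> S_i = Random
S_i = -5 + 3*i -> [-5, -2, 1, 4, 7]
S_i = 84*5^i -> [84, 420, 2100, 10500, 52500]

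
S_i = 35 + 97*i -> [35, 132, 229, 326, 423]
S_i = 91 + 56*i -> [91, 147, 203, 259, 315]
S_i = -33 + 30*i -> [-33, -3, 27, 57, 87]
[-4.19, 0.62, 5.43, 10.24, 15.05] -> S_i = -4.19 + 4.81*i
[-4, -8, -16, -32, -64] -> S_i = -4*2^i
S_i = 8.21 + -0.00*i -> [8.21, 8.21, 8.21, 8.21, 8.21]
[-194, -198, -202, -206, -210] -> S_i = -194 + -4*i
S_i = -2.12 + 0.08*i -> [-2.12, -2.04, -1.96, -1.88, -1.8]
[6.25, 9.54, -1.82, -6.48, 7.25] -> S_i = Random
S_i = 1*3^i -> [1, 3, 9, 27, 81]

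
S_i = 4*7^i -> [4, 28, 196, 1372, 9604]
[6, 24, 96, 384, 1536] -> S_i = 6*4^i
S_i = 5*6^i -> [5, 30, 180, 1080, 6480]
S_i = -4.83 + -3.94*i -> [-4.83, -8.77, -12.71, -16.65, -20.59]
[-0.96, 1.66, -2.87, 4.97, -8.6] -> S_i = -0.96*(-1.73)^i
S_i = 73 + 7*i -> [73, 80, 87, 94, 101]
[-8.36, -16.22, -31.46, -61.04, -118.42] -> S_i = -8.36*1.94^i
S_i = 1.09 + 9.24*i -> [1.09, 10.33, 19.57, 28.81, 38.05]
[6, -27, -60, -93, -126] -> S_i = 6 + -33*i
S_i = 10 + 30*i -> [10, 40, 70, 100, 130]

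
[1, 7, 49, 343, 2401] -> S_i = 1*7^i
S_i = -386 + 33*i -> [-386, -353, -320, -287, -254]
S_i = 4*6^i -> [4, 24, 144, 864, 5184]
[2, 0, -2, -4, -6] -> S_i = 2 + -2*i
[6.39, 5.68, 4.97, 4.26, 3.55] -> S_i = 6.39 + -0.71*i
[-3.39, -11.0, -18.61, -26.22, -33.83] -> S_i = -3.39 + -7.61*i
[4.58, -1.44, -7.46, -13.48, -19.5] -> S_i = 4.58 + -6.02*i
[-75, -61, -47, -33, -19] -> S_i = -75 + 14*i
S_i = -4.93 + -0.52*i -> [-4.93, -5.45, -5.97, -6.49, -7.01]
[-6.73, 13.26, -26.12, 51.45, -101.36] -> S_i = -6.73*(-1.97)^i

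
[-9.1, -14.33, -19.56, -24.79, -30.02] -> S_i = -9.10 + -5.23*i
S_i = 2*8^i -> [2, 16, 128, 1024, 8192]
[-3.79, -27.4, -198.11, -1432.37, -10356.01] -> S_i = -3.79*7.23^i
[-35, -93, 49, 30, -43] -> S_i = Random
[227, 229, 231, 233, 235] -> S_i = 227 + 2*i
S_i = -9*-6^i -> [-9, 54, -324, 1944, -11664]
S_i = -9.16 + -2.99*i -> [-9.16, -12.15, -15.14, -18.13, -21.12]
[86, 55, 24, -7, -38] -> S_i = 86 + -31*i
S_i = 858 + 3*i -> [858, 861, 864, 867, 870]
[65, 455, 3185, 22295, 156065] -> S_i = 65*7^i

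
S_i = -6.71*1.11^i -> [-6.71, -7.45, -8.27, -9.18, -10.19]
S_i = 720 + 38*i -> [720, 758, 796, 834, 872]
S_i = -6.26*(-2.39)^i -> [-6.26, 14.96, -35.76, 85.46, -204.25]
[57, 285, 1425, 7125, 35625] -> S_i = 57*5^i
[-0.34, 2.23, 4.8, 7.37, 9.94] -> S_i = -0.34 + 2.57*i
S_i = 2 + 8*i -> [2, 10, 18, 26, 34]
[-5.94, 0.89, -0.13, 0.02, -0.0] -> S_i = -5.94*(-0.15)^i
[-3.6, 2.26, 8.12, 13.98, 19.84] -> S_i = -3.60 + 5.86*i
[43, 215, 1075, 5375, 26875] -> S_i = 43*5^i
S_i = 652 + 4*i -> [652, 656, 660, 664, 668]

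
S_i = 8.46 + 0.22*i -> [8.46, 8.68, 8.9, 9.12, 9.34]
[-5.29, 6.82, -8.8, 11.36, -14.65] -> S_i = -5.29*(-1.29)^i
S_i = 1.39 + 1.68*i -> [1.39, 3.07, 4.75, 6.43, 8.11]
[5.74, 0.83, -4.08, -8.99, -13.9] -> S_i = 5.74 + -4.91*i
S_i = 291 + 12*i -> [291, 303, 315, 327, 339]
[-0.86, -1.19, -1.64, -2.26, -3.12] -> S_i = -0.86*1.38^i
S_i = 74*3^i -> [74, 222, 666, 1998, 5994]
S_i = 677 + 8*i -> [677, 685, 693, 701, 709]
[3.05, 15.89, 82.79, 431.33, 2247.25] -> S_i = 3.05*5.21^i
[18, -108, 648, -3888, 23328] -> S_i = 18*-6^i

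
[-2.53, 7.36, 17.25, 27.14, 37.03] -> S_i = -2.53 + 9.89*i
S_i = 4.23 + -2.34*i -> [4.23, 1.89, -0.45, -2.79, -5.13]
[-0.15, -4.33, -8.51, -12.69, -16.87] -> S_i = -0.15 + -4.18*i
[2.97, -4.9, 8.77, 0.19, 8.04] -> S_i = Random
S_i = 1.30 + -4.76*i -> [1.3, -3.46, -8.22, -12.98, -17.74]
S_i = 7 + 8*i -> [7, 15, 23, 31, 39]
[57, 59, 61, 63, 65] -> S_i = 57 + 2*i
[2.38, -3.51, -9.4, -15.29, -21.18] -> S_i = 2.38 + -5.89*i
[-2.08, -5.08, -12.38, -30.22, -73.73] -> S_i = -2.08*2.44^i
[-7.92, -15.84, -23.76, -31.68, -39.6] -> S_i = -7.92 + -7.92*i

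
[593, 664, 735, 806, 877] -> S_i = 593 + 71*i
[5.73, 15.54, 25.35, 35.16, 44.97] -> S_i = 5.73 + 9.81*i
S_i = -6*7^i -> [-6, -42, -294, -2058, -14406]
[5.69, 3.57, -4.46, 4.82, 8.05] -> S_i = Random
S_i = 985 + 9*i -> [985, 994, 1003, 1012, 1021]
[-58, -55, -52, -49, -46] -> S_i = -58 + 3*i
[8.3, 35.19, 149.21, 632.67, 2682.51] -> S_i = 8.30*4.24^i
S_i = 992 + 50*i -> [992, 1042, 1092, 1142, 1192]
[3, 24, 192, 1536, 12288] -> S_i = 3*8^i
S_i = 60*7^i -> [60, 420, 2940, 20580, 144060]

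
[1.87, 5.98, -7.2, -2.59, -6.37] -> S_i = Random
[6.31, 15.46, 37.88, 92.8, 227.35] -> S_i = 6.31*2.45^i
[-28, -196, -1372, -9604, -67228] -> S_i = -28*7^i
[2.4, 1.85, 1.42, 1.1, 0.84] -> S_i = 2.40*0.77^i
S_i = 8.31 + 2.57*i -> [8.31, 10.88, 13.45, 16.02, 18.59]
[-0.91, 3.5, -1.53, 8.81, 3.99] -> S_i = Random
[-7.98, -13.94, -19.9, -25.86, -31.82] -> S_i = -7.98 + -5.96*i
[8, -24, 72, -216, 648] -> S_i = 8*-3^i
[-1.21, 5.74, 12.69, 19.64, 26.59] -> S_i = -1.21 + 6.95*i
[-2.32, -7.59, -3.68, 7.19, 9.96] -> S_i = Random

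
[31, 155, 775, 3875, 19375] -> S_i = 31*5^i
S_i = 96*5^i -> [96, 480, 2400, 12000, 60000]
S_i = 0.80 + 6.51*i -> [0.8, 7.31, 13.82, 20.33, 26.84]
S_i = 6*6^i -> [6, 36, 216, 1296, 7776]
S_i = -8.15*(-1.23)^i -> [-8.15, 10.02, -12.33, 15.17, -18.65]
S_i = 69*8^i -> [69, 552, 4416, 35328, 282624]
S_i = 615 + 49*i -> [615, 664, 713, 762, 811]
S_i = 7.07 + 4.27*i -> [7.07, 11.34, 15.61, 19.88, 24.15]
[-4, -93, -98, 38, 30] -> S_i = Random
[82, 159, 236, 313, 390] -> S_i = 82 + 77*i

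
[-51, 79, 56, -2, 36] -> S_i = Random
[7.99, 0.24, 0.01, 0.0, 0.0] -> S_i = 7.99*0.03^i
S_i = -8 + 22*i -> [-8, 14, 36, 58, 80]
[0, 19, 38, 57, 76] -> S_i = 0 + 19*i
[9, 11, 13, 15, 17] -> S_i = 9 + 2*i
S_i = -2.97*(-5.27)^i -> [-2.97, 15.65, -82.49, 434.7, -2290.86]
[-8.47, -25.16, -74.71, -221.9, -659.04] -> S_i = -8.47*2.97^i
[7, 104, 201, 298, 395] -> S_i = 7 + 97*i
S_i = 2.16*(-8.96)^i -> [2.16, -19.35, 173.41, -1553.74, 13921.49]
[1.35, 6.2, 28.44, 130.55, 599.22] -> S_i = 1.35*4.59^i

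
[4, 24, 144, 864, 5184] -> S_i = 4*6^i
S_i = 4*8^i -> [4, 32, 256, 2048, 16384]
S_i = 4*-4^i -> [4, -16, 64, -256, 1024]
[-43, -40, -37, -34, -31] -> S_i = -43 + 3*i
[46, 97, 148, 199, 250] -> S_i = 46 + 51*i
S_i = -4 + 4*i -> [-4, 0, 4, 8, 12]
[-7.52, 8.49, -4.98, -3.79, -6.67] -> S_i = Random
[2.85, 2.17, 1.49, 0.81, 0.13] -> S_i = 2.85 + -0.68*i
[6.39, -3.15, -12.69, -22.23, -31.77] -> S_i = 6.39 + -9.54*i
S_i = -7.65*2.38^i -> [-7.65, -18.21, -43.33, -103.13, -245.45]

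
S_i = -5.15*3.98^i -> [-5.15, -20.5, -81.58, -324.68, -1292.23]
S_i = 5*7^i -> [5, 35, 245, 1715, 12005]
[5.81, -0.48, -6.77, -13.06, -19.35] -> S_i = 5.81 + -6.29*i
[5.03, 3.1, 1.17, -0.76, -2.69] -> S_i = 5.03 + -1.93*i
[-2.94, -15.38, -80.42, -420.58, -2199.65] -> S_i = -2.94*5.23^i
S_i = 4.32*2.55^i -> [4.32, 11.02, 28.09, 71.63, 182.66]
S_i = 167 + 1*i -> [167, 168, 169, 170, 171]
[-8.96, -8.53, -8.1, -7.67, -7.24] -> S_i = -8.96 + 0.43*i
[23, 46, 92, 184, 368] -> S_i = 23*2^i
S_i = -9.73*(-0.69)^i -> [-9.73, 6.71, -4.63, 3.2, -2.21]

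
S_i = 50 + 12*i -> [50, 62, 74, 86, 98]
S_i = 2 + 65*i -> [2, 67, 132, 197, 262]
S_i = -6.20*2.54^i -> [-6.2, -15.75, -40.0, -101.6, -258.06]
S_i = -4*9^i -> [-4, -36, -324, -2916, -26244]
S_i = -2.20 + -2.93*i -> [-2.2, -5.13, -8.06, -10.99, -13.92]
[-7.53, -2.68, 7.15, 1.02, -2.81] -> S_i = Random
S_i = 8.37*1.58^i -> [8.37, 13.22, 20.89, 33.01, 52.16]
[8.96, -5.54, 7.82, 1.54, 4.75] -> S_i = Random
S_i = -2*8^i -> [-2, -16, -128, -1024, -8192]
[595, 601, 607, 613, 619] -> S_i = 595 + 6*i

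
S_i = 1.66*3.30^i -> [1.66, 5.48, 18.08, 59.66, 196.86]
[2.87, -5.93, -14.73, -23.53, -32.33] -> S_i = 2.87 + -8.80*i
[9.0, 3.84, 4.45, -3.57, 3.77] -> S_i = Random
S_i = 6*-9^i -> [6, -54, 486, -4374, 39366]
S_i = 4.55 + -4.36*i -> [4.55, 0.19, -4.17, -8.53, -12.89]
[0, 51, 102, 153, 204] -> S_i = 0 + 51*i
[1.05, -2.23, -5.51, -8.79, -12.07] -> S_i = 1.05 + -3.28*i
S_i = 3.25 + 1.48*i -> [3.25, 4.73, 6.21, 7.69, 9.17]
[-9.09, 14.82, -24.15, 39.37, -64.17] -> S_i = -9.09*(-1.63)^i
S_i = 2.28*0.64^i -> [2.28, 1.46, 0.93, 0.6, 0.38]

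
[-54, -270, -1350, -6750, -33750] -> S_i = -54*5^i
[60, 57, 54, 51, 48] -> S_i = 60 + -3*i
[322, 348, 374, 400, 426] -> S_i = 322 + 26*i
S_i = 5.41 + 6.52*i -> [5.41, 11.93, 18.45, 24.97, 31.49]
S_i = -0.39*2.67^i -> [-0.39, -1.04, -2.78, -7.42, -19.82]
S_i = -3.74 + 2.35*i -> [-3.74, -1.39, 0.96, 3.31, 5.66]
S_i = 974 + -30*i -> [974, 944, 914, 884, 854]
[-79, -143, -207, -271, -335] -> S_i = -79 + -64*i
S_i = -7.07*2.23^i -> [-7.07, -15.77, -35.16, -78.4, -174.84]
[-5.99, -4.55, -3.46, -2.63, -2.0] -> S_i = -5.99*0.76^i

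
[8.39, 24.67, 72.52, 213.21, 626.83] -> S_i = 8.39*2.94^i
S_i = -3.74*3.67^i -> [-3.74, -13.73, -50.37, -184.87, -678.48]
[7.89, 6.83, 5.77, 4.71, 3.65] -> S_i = 7.89 + -1.06*i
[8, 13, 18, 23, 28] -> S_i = 8 + 5*i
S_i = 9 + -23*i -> [9, -14, -37, -60, -83]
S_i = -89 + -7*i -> [-89, -96, -103, -110, -117]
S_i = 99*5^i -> [99, 495, 2475, 12375, 61875]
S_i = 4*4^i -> [4, 16, 64, 256, 1024]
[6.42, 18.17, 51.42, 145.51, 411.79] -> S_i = 6.42*2.83^i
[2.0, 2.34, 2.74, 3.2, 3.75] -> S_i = 2.00*1.17^i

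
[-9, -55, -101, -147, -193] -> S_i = -9 + -46*i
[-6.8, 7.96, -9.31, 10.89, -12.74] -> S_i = -6.80*(-1.17)^i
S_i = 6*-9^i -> [6, -54, 486, -4374, 39366]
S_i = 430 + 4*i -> [430, 434, 438, 442, 446]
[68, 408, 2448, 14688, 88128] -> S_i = 68*6^i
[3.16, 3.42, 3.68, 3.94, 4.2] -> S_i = 3.16 + 0.26*i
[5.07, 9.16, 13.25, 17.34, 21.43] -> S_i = 5.07 + 4.09*i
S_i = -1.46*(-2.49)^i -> [-1.46, 3.64, -9.05, 22.54, -56.12]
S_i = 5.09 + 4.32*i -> [5.09, 9.41, 13.73, 18.05, 22.37]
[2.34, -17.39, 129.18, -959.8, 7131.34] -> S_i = 2.34*(-7.43)^i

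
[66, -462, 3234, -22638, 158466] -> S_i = 66*-7^i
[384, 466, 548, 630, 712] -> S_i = 384 + 82*i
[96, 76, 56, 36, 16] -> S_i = 96 + -20*i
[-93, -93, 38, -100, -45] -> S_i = Random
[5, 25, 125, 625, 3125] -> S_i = 5*5^i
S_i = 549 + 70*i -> [549, 619, 689, 759, 829]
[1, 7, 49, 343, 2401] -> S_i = 1*7^i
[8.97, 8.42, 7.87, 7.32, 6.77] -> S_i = 8.97 + -0.55*i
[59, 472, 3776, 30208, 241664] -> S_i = 59*8^i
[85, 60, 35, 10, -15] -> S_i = 85 + -25*i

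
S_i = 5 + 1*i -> [5, 6, 7, 8, 9]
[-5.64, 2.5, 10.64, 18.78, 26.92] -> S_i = -5.64 + 8.14*i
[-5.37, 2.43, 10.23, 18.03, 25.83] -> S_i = -5.37 + 7.80*i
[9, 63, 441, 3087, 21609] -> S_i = 9*7^i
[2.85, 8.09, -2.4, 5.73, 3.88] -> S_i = Random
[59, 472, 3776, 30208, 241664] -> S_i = 59*8^i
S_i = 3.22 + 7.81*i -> [3.22, 11.03, 18.84, 26.65, 34.46]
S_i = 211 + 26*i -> [211, 237, 263, 289, 315]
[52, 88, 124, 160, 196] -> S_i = 52 + 36*i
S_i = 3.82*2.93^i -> [3.82, 11.19, 32.79, 96.09, 281.54]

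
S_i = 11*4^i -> [11, 44, 176, 704, 2816]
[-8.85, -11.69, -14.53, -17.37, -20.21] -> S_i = -8.85 + -2.84*i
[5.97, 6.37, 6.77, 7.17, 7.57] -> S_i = 5.97 + 0.40*i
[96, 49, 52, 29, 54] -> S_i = Random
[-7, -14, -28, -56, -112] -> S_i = -7*2^i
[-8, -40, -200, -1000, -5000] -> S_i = -8*5^i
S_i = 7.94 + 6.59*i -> [7.94, 14.53, 21.12, 27.71, 34.3]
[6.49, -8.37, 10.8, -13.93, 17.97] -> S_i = 6.49*(-1.29)^i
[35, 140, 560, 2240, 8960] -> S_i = 35*4^i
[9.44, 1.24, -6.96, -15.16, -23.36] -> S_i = 9.44 + -8.20*i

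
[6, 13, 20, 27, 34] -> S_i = 6 + 7*i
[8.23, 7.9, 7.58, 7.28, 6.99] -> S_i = 8.23*0.96^i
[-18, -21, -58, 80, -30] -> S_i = Random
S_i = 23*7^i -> [23, 161, 1127, 7889, 55223]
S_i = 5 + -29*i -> [5, -24, -53, -82, -111]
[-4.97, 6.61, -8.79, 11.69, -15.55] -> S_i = -4.97*(-1.33)^i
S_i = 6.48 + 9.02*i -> [6.48, 15.5, 24.52, 33.54, 42.56]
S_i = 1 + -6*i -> [1, -5, -11, -17, -23]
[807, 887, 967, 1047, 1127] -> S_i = 807 + 80*i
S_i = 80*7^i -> [80, 560, 3920, 27440, 192080]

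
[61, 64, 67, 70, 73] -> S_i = 61 + 3*i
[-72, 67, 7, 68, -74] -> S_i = Random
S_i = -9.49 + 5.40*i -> [-9.49, -4.09, 1.31, 6.71, 12.11]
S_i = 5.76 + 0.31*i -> [5.76, 6.07, 6.38, 6.69, 7.0]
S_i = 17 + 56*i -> [17, 73, 129, 185, 241]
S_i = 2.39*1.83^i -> [2.39, 4.37, 8.0, 14.65, 26.8]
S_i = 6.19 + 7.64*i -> [6.19, 13.83, 21.47, 29.11, 36.75]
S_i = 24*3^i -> [24, 72, 216, 648, 1944]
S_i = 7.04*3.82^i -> [7.04, 26.89, 102.73, 392.43, 1499.08]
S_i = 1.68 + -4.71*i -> [1.68, -3.03, -7.74, -12.45, -17.16]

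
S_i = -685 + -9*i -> [-685, -694, -703, -712, -721]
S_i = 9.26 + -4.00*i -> [9.26, 5.26, 1.26, -2.74, -6.74]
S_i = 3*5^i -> [3, 15, 75, 375, 1875]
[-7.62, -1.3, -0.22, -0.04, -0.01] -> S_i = -7.62*0.17^i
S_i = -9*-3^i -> [-9, 27, -81, 243, -729]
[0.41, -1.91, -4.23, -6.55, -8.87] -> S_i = 0.41 + -2.32*i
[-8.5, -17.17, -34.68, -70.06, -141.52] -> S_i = -8.50*2.02^i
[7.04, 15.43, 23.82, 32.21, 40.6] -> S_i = 7.04 + 8.39*i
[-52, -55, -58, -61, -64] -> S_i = -52 + -3*i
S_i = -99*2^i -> [-99, -198, -396, -792, -1584]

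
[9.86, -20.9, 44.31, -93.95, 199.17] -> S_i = 9.86*(-2.12)^i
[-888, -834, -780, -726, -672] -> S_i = -888 + 54*i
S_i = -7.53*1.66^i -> [-7.53, -12.5, -20.75, -34.44, -57.18]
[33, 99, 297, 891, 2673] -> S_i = 33*3^i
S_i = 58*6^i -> [58, 348, 2088, 12528, 75168]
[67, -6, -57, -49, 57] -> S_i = Random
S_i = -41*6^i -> [-41, -246, -1476, -8856, -53136]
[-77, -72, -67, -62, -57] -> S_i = -77 + 5*i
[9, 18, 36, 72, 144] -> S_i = 9*2^i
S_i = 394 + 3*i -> [394, 397, 400, 403, 406]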